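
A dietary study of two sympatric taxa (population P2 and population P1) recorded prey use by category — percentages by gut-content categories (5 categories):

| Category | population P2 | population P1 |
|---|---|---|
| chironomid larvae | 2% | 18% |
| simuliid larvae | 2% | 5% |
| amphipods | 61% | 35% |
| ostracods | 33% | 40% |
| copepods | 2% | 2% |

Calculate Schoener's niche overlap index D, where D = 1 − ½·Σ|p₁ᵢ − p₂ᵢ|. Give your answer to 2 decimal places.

Convert percentages to proportions (divide by 100).
Σ|p₁ᵢ − p₂ᵢ| = 0.16 + 0.03 + 0.26 + 0.07 + 0.00 = 0.52
D = 1 − ½ × 0.52 = 1 − 0.260 = 0.7400

0.74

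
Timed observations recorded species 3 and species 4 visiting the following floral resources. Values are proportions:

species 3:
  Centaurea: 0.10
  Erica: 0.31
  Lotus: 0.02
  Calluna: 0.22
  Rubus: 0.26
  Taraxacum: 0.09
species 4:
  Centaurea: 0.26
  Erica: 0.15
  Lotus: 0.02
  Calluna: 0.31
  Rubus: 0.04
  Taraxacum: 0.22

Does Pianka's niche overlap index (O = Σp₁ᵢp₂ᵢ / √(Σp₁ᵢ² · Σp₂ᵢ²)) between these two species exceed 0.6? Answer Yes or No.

Σ p₁ᵢp₂ᵢ = 0.0260 + 0.0465 + 0.0004 + 0.0682 + 0.0104 + 0.0198 = 0.1713
Σp_1ᵢ² = 0.10² + 0.31² + 0.02² + 0.22² + 0.26² + 0.09² = 0.0100 + 0.0961 + 0.0004 + 0.0484 + 0.0676 + 0.0081 = 0.2306
Σp_2ᵢ² = 0.26² + 0.15² + 0.02² + 0.31² + 0.04² + 0.22² = 0.0676 + 0.0225 + 0.0004 + 0.0961 + 0.0016 + 0.0484 = 0.2366
O = 0.1713 / √(0.2306 × 0.2366) = 0.1713 / 0.23358 = 0.7334
O = 0.7334 > 0.6 → Yes.

Yes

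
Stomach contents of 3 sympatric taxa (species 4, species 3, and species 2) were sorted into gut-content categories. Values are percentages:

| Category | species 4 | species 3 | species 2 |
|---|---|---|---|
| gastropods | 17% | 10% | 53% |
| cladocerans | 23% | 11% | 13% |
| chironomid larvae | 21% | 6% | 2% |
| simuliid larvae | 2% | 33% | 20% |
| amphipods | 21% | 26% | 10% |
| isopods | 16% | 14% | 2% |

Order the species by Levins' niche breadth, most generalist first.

Convert percentages to proportions (divide by 100).
Σp_4ᵢ² = 0.17² + 0.23² + 0.21² + 0.02² + 0.21² + 0.16² = 0.0289 + 0.0529 + 0.0441 + 0.0004 + 0.0441 + 0.0256 = 0.1960
B_4 = 1 / 0.1960 = 5.1020
Σp_3ᵢ² = 0.10² + 0.11² + 0.06² + 0.33² + 0.26² + 0.14² = 0.0100 + 0.0121 + 0.0036 + 0.1089 + 0.0676 + 0.0196 = 0.2218
B_3 = 1 / 0.2218 = 4.5086
Σp_2ᵢ² = 0.53² + 0.13² + 0.02² + 0.20² + 0.10² + 0.02² = 0.2809 + 0.0169 + 0.0004 + 0.0400 + 0.0100 + 0.0004 = 0.3486
B_2 = 1 / 0.3486 = 2.8686
Ranking by B (broadest → narrowest): species 4 (5.10) > species 3 (4.51) > species 2 (2.87)

species 4 > species 3 > species 2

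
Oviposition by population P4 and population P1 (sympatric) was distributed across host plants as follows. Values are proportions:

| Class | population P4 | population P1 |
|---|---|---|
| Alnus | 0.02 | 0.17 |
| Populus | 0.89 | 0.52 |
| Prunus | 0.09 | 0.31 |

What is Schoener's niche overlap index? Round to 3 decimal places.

Σ|p₁ᵢ − p₂ᵢ| = 0.15 + 0.37 + 0.22 = 0.74
D = 1 − ½ × 0.74 = 1 − 0.370 = 0.63000

0.630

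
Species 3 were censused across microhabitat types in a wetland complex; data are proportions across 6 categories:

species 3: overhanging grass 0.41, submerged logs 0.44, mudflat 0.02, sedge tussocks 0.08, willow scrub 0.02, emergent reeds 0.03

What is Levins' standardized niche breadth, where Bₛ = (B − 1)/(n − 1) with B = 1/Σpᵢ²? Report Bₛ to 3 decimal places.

Σpᵢ² = 0.41² + 0.44² + 0.02² + 0.08² + 0.02² + 0.03² = 0.1681 + 0.1936 + 0.0004 + 0.0064 + 0.0004 + 0.0009 = 0.3698
B = 1 / 0.3698 = 2.70416
Bₛ = (B − 1)/(n − 1) = (2.70416 − 1)/(6 − 1) = 1.70416/5 = 0.34083

0.341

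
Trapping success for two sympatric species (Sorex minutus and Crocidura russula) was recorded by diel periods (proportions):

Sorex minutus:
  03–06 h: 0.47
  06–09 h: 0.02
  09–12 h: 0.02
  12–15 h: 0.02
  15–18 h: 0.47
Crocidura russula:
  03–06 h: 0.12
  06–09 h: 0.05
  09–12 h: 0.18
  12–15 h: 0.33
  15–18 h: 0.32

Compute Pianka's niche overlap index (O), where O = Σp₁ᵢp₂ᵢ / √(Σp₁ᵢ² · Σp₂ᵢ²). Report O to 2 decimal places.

Σ p₁ᵢp₂ᵢ = 0.0564 + 0.0010 + 0.0036 + 0.0066 + 0.1504 = 0.2180
Σp_1ᵢ² = 0.47² + 0.02² + 0.02² + 0.02² + 0.47² = 0.2209 + 0.0004 + 0.0004 + 0.0004 + 0.2209 = 0.4430
Σp_2ᵢ² = 0.12² + 0.05² + 0.18² + 0.33² + 0.32² = 0.0144 + 0.0025 + 0.0324 + 0.1089 + 0.1024 = 0.2606
O = 0.2180 / √(0.4430 × 0.2606) = 0.2180 / 0.33977 = 0.6416

0.64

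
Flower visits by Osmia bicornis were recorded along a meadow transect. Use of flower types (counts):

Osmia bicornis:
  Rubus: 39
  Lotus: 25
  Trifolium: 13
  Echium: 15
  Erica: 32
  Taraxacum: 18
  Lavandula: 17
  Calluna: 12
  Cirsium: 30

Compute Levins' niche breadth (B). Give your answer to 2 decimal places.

Proportions for Osmia bicornis (n=201): 39/201=0.1940, 25/201=0.1244, 13/201=0.0647, 15/201=0.0746, 32/201=0.1592, 18/201=0.0896, 17/201=0.0846, 12/201=0.0597, 30/201=0.1493
Σpᵢ² = 0.1940² + 0.1244² + 0.0647² + 0.0746² + 0.1592² + 0.0896² + 0.0846² + 0.0597² + 0.1493² = 0.037636 + 0.015475 + 0.004186 + 0.005565 + 0.025345 + 0.008028 + 0.007157 + 0.003564 + 0.022290 = 0.129246
B = 1 / 0.129246 = 7.7372

7.74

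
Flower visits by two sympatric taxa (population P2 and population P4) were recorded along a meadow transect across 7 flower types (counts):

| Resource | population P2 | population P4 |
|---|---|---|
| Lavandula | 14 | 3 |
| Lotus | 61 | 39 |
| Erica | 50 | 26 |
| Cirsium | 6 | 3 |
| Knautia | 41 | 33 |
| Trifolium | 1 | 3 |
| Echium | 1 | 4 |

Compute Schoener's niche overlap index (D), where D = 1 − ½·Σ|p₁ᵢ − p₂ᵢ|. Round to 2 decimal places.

0.89

Proportions for population P2 (n=174): 14/174=0.0805, 61/174=0.3506, 50/174=0.2874, 6/174=0.0345, 41/174=0.2356, 1/174=0.0057, 1/174=0.0057
Proportions for population P4 (n=111): 3/111=0.0270, 39/111=0.3514, 26/111=0.2342, 3/111=0.0270, 33/111=0.2973, 3/111=0.0270, 4/111=0.0360
Σ|p₁ᵢ − p₂ᵢ| = 0.0535 + 0.0008 + 0.0532 + 0.0075 + 0.0617 + 0.0213 + 0.0303 = 0.2283
D = 1 − ½ × 0.2283 = 1 − 0.11415 = 0.88585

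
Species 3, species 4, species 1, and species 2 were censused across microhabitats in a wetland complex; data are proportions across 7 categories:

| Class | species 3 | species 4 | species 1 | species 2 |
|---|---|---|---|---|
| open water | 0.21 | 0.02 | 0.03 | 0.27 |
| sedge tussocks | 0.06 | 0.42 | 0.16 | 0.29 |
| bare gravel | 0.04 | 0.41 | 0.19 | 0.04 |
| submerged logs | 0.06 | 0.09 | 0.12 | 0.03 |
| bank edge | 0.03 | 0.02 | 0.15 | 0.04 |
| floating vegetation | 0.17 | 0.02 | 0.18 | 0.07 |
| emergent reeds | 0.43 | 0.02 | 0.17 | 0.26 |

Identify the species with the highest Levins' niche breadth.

species 1

Σp_3ᵢ² = 0.21² + 0.06² + 0.04² + 0.06² + 0.03² + 0.17² + 0.43² = 0.0441 + 0.0036 + 0.0016 + 0.0036 + 0.0009 + 0.0289 + 0.1849 = 0.2676
B_3 = 1 / 0.2676 = 3.7369
Σp_4ᵢ² = 0.02² + 0.42² + 0.41² + 0.09² + 0.02² + 0.02² + 0.02² = 0.0004 + 0.1764 + 0.1681 + 0.0081 + 0.0004 + 0.0004 + 0.0004 = 0.3542
B_4 = 1 / 0.3542 = 2.8233
Σp_1ᵢ² = 0.03² + 0.16² + 0.19² + 0.12² + 0.15² + 0.18² + 0.17² = 0.0009 + 0.0256 + 0.0361 + 0.0144 + 0.0225 + 0.0324 + 0.0289 = 0.1608
B_1 = 1 / 0.1608 = 6.2189
Σp_2ᵢ² = 0.27² + 0.29² + 0.04² + 0.03² + 0.04² + 0.07² + 0.26² = 0.0729 + 0.0841 + 0.0016 + 0.0009 + 0.0016 + 0.0049 + 0.0676 = 0.2336
B_2 = 1 / 0.2336 = 4.2808
Highest B → broadest niche (most generalist): species 1 (B = 6.22).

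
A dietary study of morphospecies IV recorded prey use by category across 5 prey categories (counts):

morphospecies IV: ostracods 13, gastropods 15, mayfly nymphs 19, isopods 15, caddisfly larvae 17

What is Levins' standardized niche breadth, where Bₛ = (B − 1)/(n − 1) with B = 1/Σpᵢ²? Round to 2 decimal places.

0.98

Proportions for morphospecies IV (n=79): 13/79=0.1646, 15/79=0.1899, 19/79=0.2405, 15/79=0.1899, 17/79=0.2152
Σpᵢ² = 0.1646² + 0.1899² + 0.2405² + 0.1899² + 0.2152² = 0.027093 + 0.036062 + 0.057840 + 0.036062 + 0.046311 = 0.203368
B = 1 / 0.203368 = 4.9172
Bₛ = (B − 1)/(n − 1) = (4.9172 − 1)/(5 − 1) = 3.9172/4 = 0.9793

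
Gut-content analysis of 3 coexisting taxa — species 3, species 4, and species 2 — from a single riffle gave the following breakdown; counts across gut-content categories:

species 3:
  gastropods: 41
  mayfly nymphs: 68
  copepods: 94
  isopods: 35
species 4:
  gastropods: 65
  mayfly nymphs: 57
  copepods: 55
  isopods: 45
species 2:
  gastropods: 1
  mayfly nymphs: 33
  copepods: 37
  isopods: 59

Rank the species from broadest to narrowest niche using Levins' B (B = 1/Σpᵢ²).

Proportions for species 3 (n=238): 41/238=0.1723, 68/238=0.2857, 94/238=0.3950, 35/238=0.1471
Proportions for species 4 (n=222): 65/222=0.2928, 57/222=0.2568, 55/222=0.2477, 45/222=0.2027
Proportions for species 2 (n=130): 1/130=0.0077, 33/130=0.2538, 37/130=0.2846, 59/130=0.4538
Σp_3ᵢ² = 0.1723² + 0.2857² + 0.3950² + 0.1471² = 0.029687 + 0.081624 + 0.156025 + 0.021638 = 0.288974
B_3 = 1 / 0.288974 = 3.4605
Σp_4ᵢ² = 0.2928² + 0.2568² + 0.2477² + 0.2027² = 0.085732 + 0.065946 + 0.061355 + 0.041087 = 0.254120
B_4 = 1 / 0.254120 = 3.9351
Σp_2ᵢ² = 0.0077² + 0.2538² + 0.2846² + 0.4538² = 0.000059 + 0.064414 + 0.080997 + 0.205934 = 0.351404
B_2 = 1 / 0.351404 = 2.8457
Ranking by B (broadest → narrowest): species 4 (3.94) > species 3 (3.46) > species 2 (2.85)

species 4 > species 3 > species 2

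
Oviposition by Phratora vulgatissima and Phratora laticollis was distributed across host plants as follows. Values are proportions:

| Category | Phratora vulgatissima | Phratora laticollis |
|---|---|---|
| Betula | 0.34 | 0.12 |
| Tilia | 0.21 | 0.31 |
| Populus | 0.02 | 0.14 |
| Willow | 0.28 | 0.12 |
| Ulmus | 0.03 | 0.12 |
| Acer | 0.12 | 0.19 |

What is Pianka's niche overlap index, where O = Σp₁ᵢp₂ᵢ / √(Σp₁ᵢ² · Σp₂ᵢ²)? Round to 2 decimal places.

Σ p₁ᵢp₂ᵢ = 0.0408 + 0.0651 + 0.0028 + 0.0336 + 0.0036 + 0.0228 = 0.1687
Σp_1ᵢ² = 0.34² + 0.21² + 0.02² + 0.28² + 0.03² + 0.12² = 0.1156 + 0.0441 + 0.0004 + 0.0784 + 0.0009 + 0.0144 = 0.2538
Σp_2ᵢ² = 0.12² + 0.31² + 0.14² + 0.12² + 0.12² + 0.19² = 0.0144 + 0.0961 + 0.0196 + 0.0144 + 0.0144 + 0.0361 = 0.1950
O = 0.1687 / √(0.2538 × 0.1950) = 0.1687 / 0.22247 = 0.7583

0.76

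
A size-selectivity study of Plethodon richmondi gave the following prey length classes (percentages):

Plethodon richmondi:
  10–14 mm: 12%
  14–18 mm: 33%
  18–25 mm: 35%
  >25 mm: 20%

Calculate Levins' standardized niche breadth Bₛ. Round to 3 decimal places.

0.833

Convert percentages to proportions (divide by 100).
Σpᵢ² = 0.12² + 0.33² + 0.35² + 0.20² = 0.0144 + 0.1089 + 0.1225 + 0.0400 = 0.2858
B = 1 / 0.2858 = 3.49895
Bₛ = (B − 1)/(n − 1) = (3.49895 − 1)/(4 − 1) = 2.49895/3 = 0.83298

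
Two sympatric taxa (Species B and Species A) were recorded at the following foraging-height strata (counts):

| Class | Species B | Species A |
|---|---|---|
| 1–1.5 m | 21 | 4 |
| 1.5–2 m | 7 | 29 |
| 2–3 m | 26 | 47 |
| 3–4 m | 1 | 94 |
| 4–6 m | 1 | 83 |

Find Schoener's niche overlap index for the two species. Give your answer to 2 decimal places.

0.35

Proportions for Species B (n=56): 21/56=0.3750, 7/56=0.1250, 26/56=0.4643, 1/56=0.0179, 1/56=0.0179
Proportions for Species A (n=257): 4/257=0.0156, 29/257=0.1128, 47/257=0.1829, 94/257=0.3658, 83/257=0.3230
Σ|p₁ᵢ − p₂ᵢ| = 0.3594 + 0.0122 + 0.2814 + 0.3479 + 0.3051 = 1.3060
D = 1 − ½ × 1.3060 = 1 − 0.65300 = 0.34700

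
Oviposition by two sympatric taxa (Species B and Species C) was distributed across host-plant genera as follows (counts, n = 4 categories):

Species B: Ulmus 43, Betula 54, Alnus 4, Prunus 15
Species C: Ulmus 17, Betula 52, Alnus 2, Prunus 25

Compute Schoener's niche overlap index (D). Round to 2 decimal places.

0.79

Proportions for Species B (n=116): 43/116=0.3707, 54/116=0.4655, 4/116=0.0345, 15/116=0.1293
Proportions for Species C (n=96): 17/96=0.1771, 52/96=0.5417, 2/96=0.0208, 25/96=0.2604
Σ|p₁ᵢ − p₂ᵢ| = 0.1936 + 0.0762 + 0.0137 + 0.1311 = 0.4146
D = 1 − ½ × 0.4146 = 1 − 0.20730 = 0.79270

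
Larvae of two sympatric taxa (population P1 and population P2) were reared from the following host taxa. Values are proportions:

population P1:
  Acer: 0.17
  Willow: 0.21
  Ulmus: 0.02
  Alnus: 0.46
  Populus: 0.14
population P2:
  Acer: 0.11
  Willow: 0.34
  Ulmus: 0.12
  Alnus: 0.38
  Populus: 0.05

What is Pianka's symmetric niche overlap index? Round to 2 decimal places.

0.92

Σ p₁ᵢp₂ᵢ = 0.0187 + 0.0714 + 0.0024 + 0.1748 + 0.0070 = 0.2743
Σp_1ᵢ² = 0.17² + 0.21² + 0.02² + 0.46² + 0.14² = 0.0289 + 0.0441 + 0.0004 + 0.2116 + 0.0196 = 0.3046
Σp_2ᵢ² = 0.11² + 0.34² + 0.12² + 0.38² + 0.05² = 0.0121 + 0.1156 + 0.0144 + 0.1444 + 0.0025 = 0.2890
O = 0.2743 / √(0.3046 × 0.2890) = 0.2743 / 0.29670 = 0.9245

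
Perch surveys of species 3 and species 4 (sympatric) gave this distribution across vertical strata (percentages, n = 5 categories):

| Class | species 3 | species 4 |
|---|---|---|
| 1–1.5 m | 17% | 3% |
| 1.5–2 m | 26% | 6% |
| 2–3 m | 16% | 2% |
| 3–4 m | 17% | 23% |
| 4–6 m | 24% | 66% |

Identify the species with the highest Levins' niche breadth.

Convert percentages to proportions (divide by 100).
Σp_3ᵢ² = 0.17² + 0.26² + 0.16² + 0.17² + 0.24² = 0.0289 + 0.0676 + 0.0256 + 0.0289 + 0.0576 = 0.2086
B_3 = 1 / 0.2086 = 4.7939
Σp_4ᵢ² = 0.03² + 0.06² + 0.02² + 0.23² + 0.66² = 0.0009 + 0.0036 + 0.0004 + 0.0529 + 0.4356 = 0.4934
B_4 = 1 / 0.4934 = 2.0268
Highest B → broadest niche (most generalist): species 3 (B = 4.79).

species 3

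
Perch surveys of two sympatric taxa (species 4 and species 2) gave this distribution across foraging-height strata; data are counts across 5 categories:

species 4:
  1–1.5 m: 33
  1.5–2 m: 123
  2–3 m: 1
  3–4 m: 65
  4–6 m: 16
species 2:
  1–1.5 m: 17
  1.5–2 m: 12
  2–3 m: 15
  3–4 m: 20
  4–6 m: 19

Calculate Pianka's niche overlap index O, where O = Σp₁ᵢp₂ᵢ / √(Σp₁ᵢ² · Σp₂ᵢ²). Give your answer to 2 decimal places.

0.67

Proportions for species 4 (n=238): 33/238=0.1387, 123/238=0.5168, 1/238=0.0042, 65/238=0.2731, 16/238=0.0672
Proportions for species 2 (n=83): 17/83=0.2048, 12/83=0.1446, 15/83=0.1807, 20/83=0.2410, 19/83=0.2289
Σ p₁ᵢp₂ᵢ = 0.028406 + 0.074729 + 0.000759 + 0.065817 + 0.015382 = 0.185093
Σp_1ᵢ² = 0.1387² + 0.5168² + 0.0042² + 0.2731² + 0.0672² = 0.019238 + 0.267082 + 0.000018 + 0.074584 + 0.004516 = 0.365438
Σp_2ᵢ² = 0.2048² + 0.1446² + 0.1807² + 0.2410² + 0.2289² = 0.041943 + 0.020909 + 0.032652 + 0.058081 + 0.052395 = 0.205980
O = 0.185093 / √(0.365438 × 0.205980) = 0.185093 / 0.2743591 = 0.6746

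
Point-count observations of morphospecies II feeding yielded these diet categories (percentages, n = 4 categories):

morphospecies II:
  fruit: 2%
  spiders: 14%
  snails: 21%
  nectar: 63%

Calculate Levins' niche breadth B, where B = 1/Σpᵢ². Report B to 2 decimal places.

Convert percentages to proportions (divide by 100).
Σpᵢ² = 0.02² + 0.14² + 0.21² + 0.63² = 0.0004 + 0.0196 + 0.0441 + 0.3969 = 0.4610
B = 1 / 0.4610 = 2.1692

2.17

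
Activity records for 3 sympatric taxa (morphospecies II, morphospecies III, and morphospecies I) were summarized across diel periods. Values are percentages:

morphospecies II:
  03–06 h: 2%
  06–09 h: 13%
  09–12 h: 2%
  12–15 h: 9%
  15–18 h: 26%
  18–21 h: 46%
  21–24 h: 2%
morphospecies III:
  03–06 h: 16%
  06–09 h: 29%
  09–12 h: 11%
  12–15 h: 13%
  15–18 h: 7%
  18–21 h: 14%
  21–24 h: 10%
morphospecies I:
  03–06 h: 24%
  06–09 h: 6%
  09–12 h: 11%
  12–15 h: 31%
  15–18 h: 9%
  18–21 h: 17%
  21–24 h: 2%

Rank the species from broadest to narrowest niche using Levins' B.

morphospecies III > morphospecies I > morphospecies II

Convert percentages to proportions (divide by 100).
Σp_IIᵢ² = 0.02² + 0.13² + 0.02² + 0.09² + 0.26² + 0.46² + 0.02² = 0.0004 + 0.0169 + 0.0004 + 0.0081 + 0.0676 + 0.2116 + 0.0004 = 0.3054
B_II = 1 / 0.3054 = 3.2744
Σp_IIIᵢ² = 0.16² + 0.29² + 0.11² + 0.13² + 0.07² + 0.14² + 0.10² = 0.0256 + 0.0841 + 0.0121 + 0.0169 + 0.0049 + 0.0196 + 0.0100 = 0.1732
B_III = 1 / 0.1732 = 5.7737
Σp_Iᵢ² = 0.24² + 0.06² + 0.11² + 0.31² + 0.09² + 0.17² + 0.02² = 0.0576 + 0.0036 + 0.0121 + 0.0961 + 0.0081 + 0.0289 + 0.0004 = 0.2068
B_I = 1 / 0.2068 = 4.8356
Ranking by B (broadest → narrowest): morphospecies III (5.77) > morphospecies I (4.84) > morphospecies II (3.27)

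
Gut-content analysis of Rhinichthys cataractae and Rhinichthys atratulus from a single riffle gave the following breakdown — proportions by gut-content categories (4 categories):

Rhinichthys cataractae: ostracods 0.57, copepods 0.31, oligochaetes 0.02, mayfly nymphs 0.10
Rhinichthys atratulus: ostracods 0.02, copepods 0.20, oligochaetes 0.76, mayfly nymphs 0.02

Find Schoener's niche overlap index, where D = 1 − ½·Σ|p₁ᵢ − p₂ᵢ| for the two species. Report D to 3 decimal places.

0.260

Σ|p₁ᵢ − p₂ᵢ| = 0.55 + 0.11 + 0.74 + 0.08 = 1.48
D = 1 − ½ × 1.48 = 1 − 0.740 = 0.26000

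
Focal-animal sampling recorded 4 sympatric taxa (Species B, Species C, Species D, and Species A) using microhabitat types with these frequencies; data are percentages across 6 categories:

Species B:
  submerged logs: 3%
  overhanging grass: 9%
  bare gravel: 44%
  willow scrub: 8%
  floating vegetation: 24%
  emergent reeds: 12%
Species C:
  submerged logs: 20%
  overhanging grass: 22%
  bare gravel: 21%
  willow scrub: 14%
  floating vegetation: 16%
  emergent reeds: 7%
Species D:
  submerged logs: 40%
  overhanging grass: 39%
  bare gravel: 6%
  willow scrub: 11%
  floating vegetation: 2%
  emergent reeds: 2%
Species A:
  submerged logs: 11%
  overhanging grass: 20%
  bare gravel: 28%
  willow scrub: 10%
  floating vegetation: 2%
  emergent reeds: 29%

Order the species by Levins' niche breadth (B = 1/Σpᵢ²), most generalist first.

Convert percentages to proportions (divide by 100).
Σp_Bᵢ² = 0.03² + 0.09² + 0.44² + 0.08² + 0.24² + 0.12² = 0.0009 + 0.0081 + 0.1936 + 0.0064 + 0.0576 + 0.0144 = 0.2810
B_B = 1 / 0.2810 = 3.5587
Σp_Cᵢ² = 0.20² + 0.22² + 0.21² + 0.14² + 0.16² + 0.07² = 0.0400 + 0.0484 + 0.0441 + 0.0196 + 0.0256 + 0.0049 = 0.1826
B_C = 1 / 0.1826 = 5.4765
Σp_Dᵢ² = 0.40² + 0.39² + 0.06² + 0.11² + 0.02² + 0.02² = 0.1600 + 0.1521 + 0.0036 + 0.0121 + 0.0004 + 0.0004 = 0.3286
B_D = 1 / 0.3286 = 3.0432
Σp_Aᵢ² = 0.11² + 0.20² + 0.28² + 0.10² + 0.02² + 0.29² = 0.0121 + 0.0400 + 0.0784 + 0.0100 + 0.0004 + 0.0841 = 0.2250
B_A = 1 / 0.2250 = 4.4444
Ranking by B (broadest → narrowest): Species C (5.48) > Species A (4.44) > Species B (3.56) > Species D (3.04)

Species C > Species A > Species B > Species D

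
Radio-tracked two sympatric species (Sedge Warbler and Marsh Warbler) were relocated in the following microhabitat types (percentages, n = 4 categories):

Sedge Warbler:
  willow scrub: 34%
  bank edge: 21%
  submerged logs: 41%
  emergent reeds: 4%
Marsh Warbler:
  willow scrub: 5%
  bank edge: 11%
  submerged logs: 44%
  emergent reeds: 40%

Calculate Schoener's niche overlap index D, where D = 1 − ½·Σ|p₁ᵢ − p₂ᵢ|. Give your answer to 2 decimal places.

0.61

Convert percentages to proportions (divide by 100).
Σ|p₁ᵢ − p₂ᵢ| = 0.29 + 0.10 + 0.03 + 0.36 = 0.78
D = 1 − ½ × 0.78 = 1 − 0.390 = 0.6100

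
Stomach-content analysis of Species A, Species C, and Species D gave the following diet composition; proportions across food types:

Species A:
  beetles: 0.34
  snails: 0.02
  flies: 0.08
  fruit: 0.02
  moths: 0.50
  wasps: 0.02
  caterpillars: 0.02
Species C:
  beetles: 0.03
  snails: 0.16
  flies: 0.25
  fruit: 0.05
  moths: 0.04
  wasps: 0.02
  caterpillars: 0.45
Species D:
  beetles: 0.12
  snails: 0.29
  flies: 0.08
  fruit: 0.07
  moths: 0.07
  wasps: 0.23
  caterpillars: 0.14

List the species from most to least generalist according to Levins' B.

Σp_Aᵢ² = 0.34² + 0.02² + 0.08² + 0.02² + 0.50² + 0.02² + 0.02² = 0.1156 + 0.0004 + 0.0064 + 0.0004 + 0.2500 + 0.0004 + 0.0004 = 0.3736
B_A = 1 / 0.3736 = 2.6767
Σp_Cᵢ² = 0.03² + 0.16² + 0.25² + 0.05² + 0.04² + 0.02² + 0.45² = 0.0009 + 0.0256 + 0.0625 + 0.0025 + 0.0016 + 0.0004 + 0.2025 = 0.2960
B_C = 1 / 0.2960 = 3.3784
Σp_Dᵢ² = 0.12² + 0.29² + 0.08² + 0.07² + 0.07² + 0.23² + 0.14² = 0.0144 + 0.0841 + 0.0064 + 0.0049 + 0.0049 + 0.0529 + 0.0196 = 0.1872
B_D = 1 / 0.1872 = 5.3419
Ranking by B (broadest → narrowest): Species D (5.34) > Species C (3.38) > Species A (2.68)

Species D > Species C > Species A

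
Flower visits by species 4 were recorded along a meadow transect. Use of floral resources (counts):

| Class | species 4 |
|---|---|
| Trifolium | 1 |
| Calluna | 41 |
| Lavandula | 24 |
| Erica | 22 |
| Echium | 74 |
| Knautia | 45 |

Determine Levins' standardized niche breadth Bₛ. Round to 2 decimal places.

0.64

Proportions for species 4 (n=207): 1/207=0.0048, 41/207=0.1981, 24/207=0.1159, 22/207=0.1063, 74/207=0.3575, 45/207=0.2174
Σpᵢ² = 0.0048² + 0.1981² + 0.1159² + 0.1063² + 0.3575² + 0.2174² = 0.000023 + 0.039244 + 0.013433 + 0.011300 + 0.127806 + 0.047263 = 0.239069
B = 1 / 0.239069 = 4.1829
Bₛ = (B − 1)/(n − 1) = (4.1829 − 1)/(6 − 1) = 3.1829/5 = 0.6366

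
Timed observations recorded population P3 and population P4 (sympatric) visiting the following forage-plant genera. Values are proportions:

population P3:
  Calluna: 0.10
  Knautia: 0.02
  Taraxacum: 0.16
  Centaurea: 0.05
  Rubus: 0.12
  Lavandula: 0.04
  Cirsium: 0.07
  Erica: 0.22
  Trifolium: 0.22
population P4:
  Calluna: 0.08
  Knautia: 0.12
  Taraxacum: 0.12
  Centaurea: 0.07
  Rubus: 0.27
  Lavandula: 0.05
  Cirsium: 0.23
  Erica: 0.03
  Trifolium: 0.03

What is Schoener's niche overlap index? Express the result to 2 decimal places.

0.56

Σ|p₁ᵢ − p₂ᵢ| = 0.02 + 0.10 + 0.04 + 0.02 + 0.15 + 0.01 + 0.16 + 0.19 + 0.19 = 0.88
D = 1 − ½ × 0.88 = 1 − 0.440 = 0.5600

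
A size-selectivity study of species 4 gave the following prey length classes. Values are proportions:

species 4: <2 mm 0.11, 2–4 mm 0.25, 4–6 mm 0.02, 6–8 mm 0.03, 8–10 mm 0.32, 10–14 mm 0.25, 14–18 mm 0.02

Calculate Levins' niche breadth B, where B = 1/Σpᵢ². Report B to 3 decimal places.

Σpᵢ² = 0.11² + 0.25² + 0.02² + 0.03² + 0.32² + 0.25² + 0.02² = 0.0121 + 0.0625 + 0.0004 + 0.0009 + 0.1024 + 0.0625 + 0.0004 = 0.2412
B = 1 / 0.2412 = 4.14594

4.146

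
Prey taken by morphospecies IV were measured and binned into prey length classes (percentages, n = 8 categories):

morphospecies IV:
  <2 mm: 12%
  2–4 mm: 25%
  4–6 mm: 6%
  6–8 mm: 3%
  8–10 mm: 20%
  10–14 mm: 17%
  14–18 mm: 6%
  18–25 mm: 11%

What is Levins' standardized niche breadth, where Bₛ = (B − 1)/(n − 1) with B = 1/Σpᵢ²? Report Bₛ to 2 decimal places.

0.72

Convert percentages to proportions (divide by 100).
Σpᵢ² = 0.12² + 0.25² + 0.06² + 0.03² + 0.20² + 0.17² + 0.06² + 0.11² = 0.0144 + 0.0625 + 0.0036 + 0.0009 + 0.0400 + 0.0289 + 0.0036 + 0.0121 = 0.1660
B = 1 / 0.1660 = 6.0241
Bₛ = (B − 1)/(n − 1) = (6.0241 − 1)/(8 − 1) = 5.0241/7 = 0.7177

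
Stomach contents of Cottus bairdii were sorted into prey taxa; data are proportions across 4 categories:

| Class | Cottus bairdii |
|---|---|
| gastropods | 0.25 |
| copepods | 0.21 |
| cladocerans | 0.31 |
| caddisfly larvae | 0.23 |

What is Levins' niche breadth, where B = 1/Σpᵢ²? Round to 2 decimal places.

Σpᵢ² = 0.25² + 0.21² + 0.31² + 0.23² = 0.0625 + 0.0441 + 0.0961 + 0.0529 = 0.2556
B = 1 / 0.2556 = 3.9124

3.91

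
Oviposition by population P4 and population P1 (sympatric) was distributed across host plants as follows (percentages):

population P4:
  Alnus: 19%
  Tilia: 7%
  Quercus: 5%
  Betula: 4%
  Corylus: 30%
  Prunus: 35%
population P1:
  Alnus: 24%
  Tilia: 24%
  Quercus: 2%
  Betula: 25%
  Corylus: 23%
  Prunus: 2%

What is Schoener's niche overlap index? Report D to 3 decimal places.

Convert percentages to proportions (divide by 100).
Σ|p₁ᵢ − p₂ᵢ| = 0.05 + 0.17 + 0.03 + 0.21 + 0.07 + 0.33 = 0.86
D = 1 − ½ × 0.86 = 1 − 0.430 = 0.57000

0.570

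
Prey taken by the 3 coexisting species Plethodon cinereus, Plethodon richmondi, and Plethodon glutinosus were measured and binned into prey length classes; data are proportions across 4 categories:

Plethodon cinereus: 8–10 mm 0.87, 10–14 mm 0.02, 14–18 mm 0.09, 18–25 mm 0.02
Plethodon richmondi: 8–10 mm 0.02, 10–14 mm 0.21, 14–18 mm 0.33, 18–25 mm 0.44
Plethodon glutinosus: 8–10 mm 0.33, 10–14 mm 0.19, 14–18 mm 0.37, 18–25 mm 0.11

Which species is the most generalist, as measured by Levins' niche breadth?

Plethodon glutinosus

Σp_cineᵢ² = 0.87² + 0.02² + 0.09² + 0.02² = 0.7569 + 0.0004 + 0.0081 + 0.0004 = 0.7658
B_cine = 1 / 0.7658 = 1.3058
Σp_richᵢ² = 0.02² + 0.21² + 0.33² + 0.44² = 0.0004 + 0.0441 + 0.1089 + 0.1936 = 0.3470
B_rich = 1 / 0.3470 = 2.8818
Σp_glutᵢ² = 0.33² + 0.19² + 0.37² + 0.11² = 0.1089 + 0.0361 + 0.1369 + 0.0121 = 0.2940
B_glut = 1 / 0.2940 = 3.4014
Highest B → broadest niche (most generalist): Plethodon glutinosus (B = 3.40).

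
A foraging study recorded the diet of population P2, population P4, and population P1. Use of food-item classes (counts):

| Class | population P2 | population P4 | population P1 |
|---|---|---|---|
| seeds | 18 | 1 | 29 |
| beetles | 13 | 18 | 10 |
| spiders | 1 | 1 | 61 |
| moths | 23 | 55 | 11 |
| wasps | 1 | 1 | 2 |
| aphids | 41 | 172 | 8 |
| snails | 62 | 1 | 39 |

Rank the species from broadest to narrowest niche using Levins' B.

population P1 > population P2 > population P4

Proportions for population P2 (n=159): 18/159=0.1132, 13/159=0.0818, 1/159=0.0063, 23/159=0.1447, 1/159=0.0063, 41/159=0.2579, 62/159=0.3899
Proportions for population P4 (n=249): 1/249=0.0040, 18/249=0.0723, 1/249=0.0040, 55/249=0.2209, 1/249=0.0040, 172/249=0.6908, 1/249=0.0040
Proportions for population P1 (n=160): 29/160=0.1813, 10/160=0.0625, 61/160=0.3813, 11/160=0.0688, 2/160=0.0125, 8/160=0.0500, 39/160=0.2438
Σp_P2ᵢ² = 0.1132² + 0.0818² + 0.0063² + 0.1447² + 0.0063² + 0.2579² + 0.3899² = 0.012814 + 0.006691 + 0.000040 + 0.020938 + 0.000040 + 0.066512 + 0.152022 = 0.259057
B_P2 = 1 / 0.259057 = 3.8602
Σp_P4ᵢ² = 0.0040² + 0.0723² + 0.0040² + 0.2209² + 0.0040² + 0.6908² + 0.0040² = 0.000016 + 0.005227 + 0.000016 + 0.048797 + 0.000016 + 0.477205 + 0.000016 = 0.531293
B_P4 = 1 / 0.531293 = 1.8822
Σp_P1ᵢ² = 0.1813² + 0.0625² + 0.3813² + 0.0688² + 0.0125² + 0.0500² + 0.2438² = 0.032870 + 0.003906 + 0.145390 + 0.004733 + 0.000156 + 0.002500 + 0.059438 = 0.248993
B_P1 = 1 / 0.248993 = 4.0162
Ranking by B (broadest → narrowest): population P1 (4.02) > population P2 (3.86) > population P4 (1.88)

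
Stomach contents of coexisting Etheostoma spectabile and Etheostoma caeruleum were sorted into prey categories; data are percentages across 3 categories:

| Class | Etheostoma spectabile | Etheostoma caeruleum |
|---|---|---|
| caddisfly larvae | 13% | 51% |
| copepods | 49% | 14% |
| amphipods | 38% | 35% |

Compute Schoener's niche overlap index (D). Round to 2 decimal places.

Convert percentages to proportions (divide by 100).
Σ|p₁ᵢ − p₂ᵢ| = 0.38 + 0.35 + 0.03 = 0.76
D = 1 − ½ × 0.76 = 1 − 0.380 = 0.6200

0.62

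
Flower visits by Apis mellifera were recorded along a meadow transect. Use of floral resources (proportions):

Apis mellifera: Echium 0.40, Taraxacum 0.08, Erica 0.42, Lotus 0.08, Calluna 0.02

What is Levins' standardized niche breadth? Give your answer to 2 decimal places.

Σpᵢ² = 0.40² + 0.08² + 0.42² + 0.08² + 0.02² = 0.1600 + 0.0064 + 0.1764 + 0.0064 + 0.0004 = 0.3496
B = 1 / 0.3496 = 2.8604
Bₛ = (B − 1)/(n − 1) = (2.8604 − 1)/(5 − 1) = 1.8604/4 = 0.4651

0.47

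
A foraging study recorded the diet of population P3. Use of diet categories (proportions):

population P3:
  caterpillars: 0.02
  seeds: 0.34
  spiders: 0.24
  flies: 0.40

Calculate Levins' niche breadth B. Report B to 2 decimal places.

Σpᵢ² = 0.02² + 0.34² + 0.24² + 0.40² = 0.0004 + 0.1156 + 0.0576 + 0.1600 = 0.3336
B = 1 / 0.3336 = 2.9976

3.00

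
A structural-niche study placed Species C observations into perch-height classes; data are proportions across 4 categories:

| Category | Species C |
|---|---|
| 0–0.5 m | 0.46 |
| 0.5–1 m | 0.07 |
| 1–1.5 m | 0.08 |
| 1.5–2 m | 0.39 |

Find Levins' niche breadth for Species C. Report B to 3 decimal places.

Σpᵢ² = 0.46² + 0.07² + 0.08² + 0.39² = 0.2116 + 0.0049 + 0.0064 + 0.1521 = 0.3750
B = 1 / 0.3750 = 2.66667

2.667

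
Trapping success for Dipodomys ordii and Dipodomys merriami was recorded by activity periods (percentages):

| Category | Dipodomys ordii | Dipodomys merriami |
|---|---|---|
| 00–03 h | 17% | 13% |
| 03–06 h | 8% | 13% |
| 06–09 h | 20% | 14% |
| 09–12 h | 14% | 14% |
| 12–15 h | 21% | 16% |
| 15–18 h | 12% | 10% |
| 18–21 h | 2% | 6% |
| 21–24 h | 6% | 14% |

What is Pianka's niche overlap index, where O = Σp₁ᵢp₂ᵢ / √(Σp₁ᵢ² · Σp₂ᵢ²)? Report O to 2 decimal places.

Convert percentages to proportions (divide by 100).
Σ p₁ᵢp₂ᵢ = 0.0221 + 0.0104 + 0.0280 + 0.0196 + 0.0336 + 0.0120 + 0.0012 + 0.0084 = 0.1353
Σp_1ᵢ² = 0.17² + 0.08² + 0.20² + 0.14² + 0.21² + 0.12² + 0.02² + 0.06² = 0.0289 + 0.0064 + 0.0400 + 0.0196 + 0.0441 + 0.0144 + 0.0004 + 0.0036 = 0.1574
Σp_2ᵢ² = 0.13² + 0.13² + 0.14² + 0.14² + 0.16² + 0.10² + 0.06² + 0.14² = 0.0169 + 0.0169 + 0.0196 + 0.0196 + 0.0256 + 0.0100 + 0.0036 + 0.0196 = 0.1318
O = 0.1353 / √(0.1574 × 0.1318) = 0.1353 / 0.14403 = 0.9394

0.94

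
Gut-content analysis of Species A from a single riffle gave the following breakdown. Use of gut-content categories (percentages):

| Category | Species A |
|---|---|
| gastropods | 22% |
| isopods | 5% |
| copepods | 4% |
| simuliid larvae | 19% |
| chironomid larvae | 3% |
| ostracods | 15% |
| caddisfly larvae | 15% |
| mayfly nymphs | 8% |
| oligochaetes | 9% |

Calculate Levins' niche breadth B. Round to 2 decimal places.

Convert percentages to proportions (divide by 100).
Σpᵢ² = 0.22² + 0.05² + 0.04² + 0.19² + 0.03² + 0.15² + 0.15² + 0.08² + 0.09² = 0.0484 + 0.0025 + 0.0016 + 0.0361 + 0.0009 + 0.0225 + 0.0225 + 0.0064 + 0.0081 = 0.1490
B = 1 / 0.1490 = 6.7114

6.71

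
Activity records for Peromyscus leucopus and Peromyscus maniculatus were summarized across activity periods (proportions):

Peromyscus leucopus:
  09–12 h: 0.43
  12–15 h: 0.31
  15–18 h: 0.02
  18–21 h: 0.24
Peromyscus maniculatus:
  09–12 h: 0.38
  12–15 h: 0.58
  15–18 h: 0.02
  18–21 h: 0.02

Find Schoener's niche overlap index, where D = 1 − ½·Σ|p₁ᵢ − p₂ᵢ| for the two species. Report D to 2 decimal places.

Σ|p₁ᵢ − p₂ᵢ| = 0.05 + 0.27 + 0.00 + 0.22 = 0.54
D = 1 − ½ × 0.54 = 1 − 0.270 = 0.7300

0.73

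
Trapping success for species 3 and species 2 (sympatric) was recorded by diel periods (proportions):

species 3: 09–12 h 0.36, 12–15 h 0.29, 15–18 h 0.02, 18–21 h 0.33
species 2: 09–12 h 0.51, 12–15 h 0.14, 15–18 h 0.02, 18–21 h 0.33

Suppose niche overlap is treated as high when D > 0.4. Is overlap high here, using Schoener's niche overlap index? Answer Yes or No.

Σ|p₁ᵢ − p₂ᵢ| = 0.15 + 0.15 + 0.00 + 0.00 = 0.30
D = 1 − ½ × 0.30 = 1 − 0.150 = 0.8500
D = 0.8500 > 0.4 → Yes.

Yes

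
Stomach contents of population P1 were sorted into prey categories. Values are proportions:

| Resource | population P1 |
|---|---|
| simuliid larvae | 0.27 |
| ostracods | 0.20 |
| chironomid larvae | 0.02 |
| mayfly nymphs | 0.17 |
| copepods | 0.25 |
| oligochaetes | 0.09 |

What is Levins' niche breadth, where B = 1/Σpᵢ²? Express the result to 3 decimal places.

4.699

Σpᵢ² = 0.27² + 0.20² + 0.02² + 0.17² + 0.25² + 0.09² = 0.0729 + 0.0400 + 0.0004 + 0.0289 + 0.0625 + 0.0081 = 0.2128
B = 1 / 0.2128 = 4.69925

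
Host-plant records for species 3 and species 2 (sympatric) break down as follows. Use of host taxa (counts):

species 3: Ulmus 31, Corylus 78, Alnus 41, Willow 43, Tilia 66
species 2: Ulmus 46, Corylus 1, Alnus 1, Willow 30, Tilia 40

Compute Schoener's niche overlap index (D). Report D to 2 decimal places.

0.56

Proportions for species 3 (n=259): 31/259=0.1197, 78/259=0.3012, 41/259=0.1583, 43/259=0.1660, 66/259=0.2548
Proportions for species 2 (n=118): 46/118=0.3898, 1/118=0.0085, 1/118=0.0085, 30/118=0.2542, 40/118=0.3390
Σ|p₁ᵢ − p₂ᵢ| = 0.2701 + 0.2927 + 0.1498 + 0.0882 + 0.0842 = 0.8850
D = 1 − ½ × 0.8850 = 1 − 0.44250 = 0.55750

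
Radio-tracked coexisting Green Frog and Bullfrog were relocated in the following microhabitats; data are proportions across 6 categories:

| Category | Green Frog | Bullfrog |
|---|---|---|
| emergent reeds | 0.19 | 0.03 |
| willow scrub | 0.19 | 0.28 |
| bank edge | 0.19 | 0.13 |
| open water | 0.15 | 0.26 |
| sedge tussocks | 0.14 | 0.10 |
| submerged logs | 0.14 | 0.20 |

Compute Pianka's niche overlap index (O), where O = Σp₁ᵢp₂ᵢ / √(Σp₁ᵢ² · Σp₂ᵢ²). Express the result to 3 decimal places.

0.863

Σ p₁ᵢp₂ᵢ = 0.0057 + 0.0532 + 0.0247 + 0.0390 + 0.0140 + 0.0280 = 0.1646
Σp_1ᵢ² = 0.19² + 0.19² + 0.19² + 0.15² + 0.14² + 0.14² = 0.0361 + 0.0361 + 0.0361 + 0.0225 + 0.0196 + 0.0196 = 0.1700
Σp_2ᵢ² = 0.03² + 0.28² + 0.13² + 0.26² + 0.10² + 0.20² = 0.0009 + 0.0784 + 0.0169 + 0.0676 + 0.0100 + 0.0400 = 0.2138
O = 0.1646 / √(0.1700 × 0.2138) = 0.1646 / 0.190646 = 0.86338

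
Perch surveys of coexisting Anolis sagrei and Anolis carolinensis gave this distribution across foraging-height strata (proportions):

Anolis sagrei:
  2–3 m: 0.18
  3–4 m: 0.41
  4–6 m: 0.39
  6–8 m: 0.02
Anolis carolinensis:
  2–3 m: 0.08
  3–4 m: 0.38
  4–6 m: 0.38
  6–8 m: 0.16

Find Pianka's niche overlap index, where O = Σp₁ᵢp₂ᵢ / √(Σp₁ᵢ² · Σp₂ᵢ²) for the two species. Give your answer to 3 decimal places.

Σ p₁ᵢp₂ᵢ = 0.0144 + 0.1558 + 0.1482 + 0.0032 = 0.3216
Σp_1ᵢ² = 0.18² + 0.41² + 0.39² + 0.02² = 0.0324 + 0.1681 + 0.1521 + 0.0004 = 0.3530
Σp_2ᵢ² = 0.08² + 0.38² + 0.38² + 0.16² = 0.0064 + 0.1444 + 0.1444 + 0.0256 = 0.3208
O = 0.3216 / √(0.3530 × 0.3208) = 0.3216 / 0.336515 = 0.95568

0.956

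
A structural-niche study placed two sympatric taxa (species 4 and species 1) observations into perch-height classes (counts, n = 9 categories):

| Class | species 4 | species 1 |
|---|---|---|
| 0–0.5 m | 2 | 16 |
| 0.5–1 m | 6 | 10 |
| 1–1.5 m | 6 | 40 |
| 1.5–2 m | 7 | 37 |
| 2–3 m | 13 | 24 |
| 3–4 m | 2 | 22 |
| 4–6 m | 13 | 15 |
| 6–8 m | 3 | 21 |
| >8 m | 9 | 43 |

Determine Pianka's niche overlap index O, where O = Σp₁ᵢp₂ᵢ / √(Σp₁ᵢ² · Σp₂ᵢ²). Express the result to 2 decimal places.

0.81

Proportions for species 4 (n=61): 2/61=0.0328, 6/61=0.0984, 6/61=0.0984, 7/61=0.1148, 13/61=0.2131, 2/61=0.0328, 13/61=0.2131, 3/61=0.0492, 9/61=0.1475
Proportions for species 1 (n=228): 16/228=0.0702, 10/228=0.0439, 40/228=0.1754, 37/228=0.1623, 24/228=0.1053, 22/228=0.0965, 15/228=0.0658, 21/228=0.0921, 43/228=0.1886
Σ p₁ᵢp₂ᵢ = 0.002303 + 0.004320 + 0.017259 + 0.018632 + 0.022439 + 0.003165 + 0.014022 + 0.004531 + 0.027819 = 0.114490
Σp_1ᵢ² = 0.0328² + 0.0984² + 0.0984² + 0.1148² + 0.2131² + 0.0328² + 0.2131² + 0.0492² + 0.1475² = 0.001076 + 0.009683 + 0.009683 + 0.013179 + 0.045412 + 0.001076 + 0.045412 + 0.002421 + 0.021756 = 0.149698
Σp_2ᵢ² = 0.0702² + 0.0439² + 0.1754² + 0.1623² + 0.1053² + 0.0965² + 0.0658² + 0.0921² + 0.1886² = 0.004928 + 0.001927 + 0.030765 + 0.026341 + 0.011088 + 0.009312 + 0.004330 + 0.008482 + 0.035570 = 0.132743
O = 0.114490 / √(0.149698 × 0.132743) = 0.114490 / 0.1409658 = 0.8122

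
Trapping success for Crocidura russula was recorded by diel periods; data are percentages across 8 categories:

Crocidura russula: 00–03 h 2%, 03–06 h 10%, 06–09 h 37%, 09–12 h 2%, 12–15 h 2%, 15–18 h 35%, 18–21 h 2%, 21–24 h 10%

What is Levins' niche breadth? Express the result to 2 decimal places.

Convert percentages to proportions (divide by 100).
Σpᵢ² = 0.02² + 0.10² + 0.37² + 0.02² + 0.02² + 0.35² + 0.02² + 0.10² = 0.0004 + 0.0100 + 0.1369 + 0.0004 + 0.0004 + 0.1225 + 0.0004 + 0.0100 = 0.2810
B = 1 / 0.2810 = 3.5587

3.56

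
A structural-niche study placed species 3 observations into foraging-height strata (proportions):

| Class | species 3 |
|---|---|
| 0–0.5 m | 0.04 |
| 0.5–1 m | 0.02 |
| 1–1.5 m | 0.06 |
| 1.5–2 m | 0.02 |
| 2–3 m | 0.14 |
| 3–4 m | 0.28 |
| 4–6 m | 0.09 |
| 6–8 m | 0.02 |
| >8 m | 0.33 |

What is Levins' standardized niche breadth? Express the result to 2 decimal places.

Σpᵢ² = 0.04² + 0.02² + 0.06² + 0.02² + 0.14² + 0.28² + 0.09² + 0.02² + 0.33² = 0.0016 + 0.0004 + 0.0036 + 0.0004 + 0.0196 + 0.0784 + 0.0081 + 0.0004 + 0.1089 = 0.2214
B = 1 / 0.2214 = 4.5167
Bₛ = (B − 1)/(n − 1) = (4.5167 − 1)/(9 − 1) = 3.5167/8 = 0.4396

0.44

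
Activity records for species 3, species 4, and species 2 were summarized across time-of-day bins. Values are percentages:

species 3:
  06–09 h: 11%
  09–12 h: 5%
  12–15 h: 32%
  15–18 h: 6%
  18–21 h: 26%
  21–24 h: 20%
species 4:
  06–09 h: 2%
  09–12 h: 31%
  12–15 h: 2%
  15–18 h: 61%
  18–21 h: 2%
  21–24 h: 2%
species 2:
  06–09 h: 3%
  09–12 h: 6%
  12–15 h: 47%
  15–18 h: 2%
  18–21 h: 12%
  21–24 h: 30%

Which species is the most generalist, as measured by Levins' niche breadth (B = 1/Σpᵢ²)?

Convert percentages to proportions (divide by 100).
Σp_3ᵢ² = 0.11² + 0.05² + 0.32² + 0.06² + 0.26² + 0.20² = 0.0121 + 0.0025 + 0.1024 + 0.0036 + 0.0676 + 0.0400 = 0.2282
B_3 = 1 / 0.2282 = 4.3821
Σp_4ᵢ² = 0.02² + 0.31² + 0.02² + 0.61² + 0.02² + 0.02² = 0.0004 + 0.0961 + 0.0004 + 0.3721 + 0.0004 + 0.0004 = 0.4698
B_4 = 1 / 0.4698 = 2.1286
Σp_2ᵢ² = 0.03² + 0.06² + 0.47² + 0.02² + 0.12² + 0.30² = 0.0009 + 0.0036 + 0.2209 + 0.0004 + 0.0144 + 0.0900 = 0.3302
B_2 = 1 / 0.3302 = 3.0285
Highest B → broadest niche (most generalist): species 3 (B = 4.38).

species 3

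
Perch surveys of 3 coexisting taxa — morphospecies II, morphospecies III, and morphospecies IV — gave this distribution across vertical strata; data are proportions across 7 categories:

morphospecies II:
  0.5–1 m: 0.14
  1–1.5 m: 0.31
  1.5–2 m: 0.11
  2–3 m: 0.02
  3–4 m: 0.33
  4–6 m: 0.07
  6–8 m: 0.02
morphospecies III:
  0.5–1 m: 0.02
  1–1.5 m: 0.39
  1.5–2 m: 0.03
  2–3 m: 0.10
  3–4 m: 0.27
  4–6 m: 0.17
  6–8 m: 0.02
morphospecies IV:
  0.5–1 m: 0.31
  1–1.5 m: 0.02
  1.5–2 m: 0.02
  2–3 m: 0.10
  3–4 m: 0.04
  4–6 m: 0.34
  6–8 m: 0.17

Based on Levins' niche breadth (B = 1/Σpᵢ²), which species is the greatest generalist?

morphospecies II

Σp_IIᵢ² = 0.14² + 0.31² + 0.11² + 0.02² + 0.33² + 0.07² + 0.02² = 0.0196 + 0.0961 + 0.0121 + 0.0004 + 0.1089 + 0.0049 + 0.0004 = 0.2424
B_II = 1 / 0.2424 = 4.1254
Σp_IIIᵢ² = 0.02² + 0.39² + 0.03² + 0.10² + 0.27² + 0.17² + 0.02² = 0.0004 + 0.1521 + 0.0009 + 0.0100 + 0.0729 + 0.0289 + 0.0004 = 0.2656
B_III = 1 / 0.2656 = 3.7651
Σp_IVᵢ² = 0.31² + 0.02² + 0.02² + 0.10² + 0.04² + 0.34² + 0.17² = 0.0961 + 0.0004 + 0.0004 + 0.0100 + 0.0016 + 0.1156 + 0.0289 = 0.2530
B_IV = 1 / 0.2530 = 3.9526
Highest B → broadest niche (most generalist): morphospecies II (B = 4.13).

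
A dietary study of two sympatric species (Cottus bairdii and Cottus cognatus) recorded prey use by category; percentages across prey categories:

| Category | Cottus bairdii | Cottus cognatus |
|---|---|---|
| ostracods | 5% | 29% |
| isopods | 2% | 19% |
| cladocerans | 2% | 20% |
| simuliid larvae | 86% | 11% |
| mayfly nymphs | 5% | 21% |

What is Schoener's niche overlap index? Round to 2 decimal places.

Convert percentages to proportions (divide by 100).
Σ|p₁ᵢ − p₂ᵢ| = 0.24 + 0.17 + 0.18 + 0.75 + 0.16 = 1.50
D = 1 − ½ × 1.50 = 1 − 0.750 = 0.2500

0.25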